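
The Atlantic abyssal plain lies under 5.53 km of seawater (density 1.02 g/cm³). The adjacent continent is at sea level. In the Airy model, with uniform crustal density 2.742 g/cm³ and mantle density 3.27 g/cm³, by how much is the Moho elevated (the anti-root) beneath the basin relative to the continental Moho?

Equating mass per unit area of the two columns: replacing crust with seawater at the top is compensated by replacing crust with mantle at the base: d (ρ_c − ρ_w) = a (ρ_m − ρ_c).
a = d (ρ_c − ρ_w)/(ρ_m − ρ_c) = 5.53 km × 1.722/0.528 = 18 km.

18 km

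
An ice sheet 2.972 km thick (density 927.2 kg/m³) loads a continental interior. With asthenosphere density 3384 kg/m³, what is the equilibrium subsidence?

0.814 km

Balancing pressure at the compensation depth: the ice load ρ_ice t is balanced by mantle displaced below, ρ_m s.
s = t ρ_ice / ρ_m = 2.972 km × 927.2/3384 = 0.814 km.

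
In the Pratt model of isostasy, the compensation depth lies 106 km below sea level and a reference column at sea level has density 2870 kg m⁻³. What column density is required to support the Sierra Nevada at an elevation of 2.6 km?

Pratt balance: ρ_ref D = ρ (D + h).
ρ = ρ_ref D/(D + h) = 2870 × 106 km/(106 km + 2.6 km) = 2800 kg m⁻³.

2800 kg m⁻³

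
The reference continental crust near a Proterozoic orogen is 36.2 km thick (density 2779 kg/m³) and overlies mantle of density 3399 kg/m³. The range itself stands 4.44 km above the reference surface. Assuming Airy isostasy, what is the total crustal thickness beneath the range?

60.5 km

Root depth r = h ρ_c / (ρ_m − ρ_c) = 4.44 km × 2779 / 620 = 19.9 km.
Total thickness = T + h + r = 36.2 km + 4.44 km + 19.9 km = 60.5 km.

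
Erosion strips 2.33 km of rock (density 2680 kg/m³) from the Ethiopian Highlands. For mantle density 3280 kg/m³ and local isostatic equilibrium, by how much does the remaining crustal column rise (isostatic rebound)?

Unloading: uplift u = e ρ_c/ρ_m = 2.33 km × 2680/3280 = 1.9 km.

1.9 km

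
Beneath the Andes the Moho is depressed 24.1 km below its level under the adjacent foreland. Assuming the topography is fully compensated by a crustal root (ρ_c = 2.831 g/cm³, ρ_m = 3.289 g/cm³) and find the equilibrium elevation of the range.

By Archimedes' principle applied to the lithosphere: ρ_c h = (ρ_m − ρ_c) r.
h = r (ρ_m − ρ_c) / ρ_c = 24.1 km × (3.289 − 2.831) / 2.831 = 3.9 km.

3.9 km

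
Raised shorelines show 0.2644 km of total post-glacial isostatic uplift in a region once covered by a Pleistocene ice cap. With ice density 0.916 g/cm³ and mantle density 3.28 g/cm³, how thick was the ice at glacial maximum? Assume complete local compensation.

u = t ρ_ice/ρ_m → t = u ρ_m/ρ_ice = 0.2644 km × 3.28/0.916 = 0.947 km.

0.947 km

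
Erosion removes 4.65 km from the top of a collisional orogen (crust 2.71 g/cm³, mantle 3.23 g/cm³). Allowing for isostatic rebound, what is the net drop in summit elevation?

0.749 km

Rebound u = e ρ_c/ρ_m = 4.65 km × 2.71/3.23 = 3.901 km.
Net surface drop = e − u = 4.65 km − 3.901 km = e (ρ_m − ρ_c)/ρ_m = 0.749 km.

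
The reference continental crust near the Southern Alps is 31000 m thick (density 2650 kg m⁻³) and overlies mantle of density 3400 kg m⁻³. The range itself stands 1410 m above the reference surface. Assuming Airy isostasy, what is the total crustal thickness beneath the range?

37400 m

Root depth r = h ρ_c / (ρ_m − ρ_c) = 1410 m × 2650 / 750 = 4982 m.
Total thickness = T + h + r = 31000 m + 1410 m + 4982 m = 37400 m.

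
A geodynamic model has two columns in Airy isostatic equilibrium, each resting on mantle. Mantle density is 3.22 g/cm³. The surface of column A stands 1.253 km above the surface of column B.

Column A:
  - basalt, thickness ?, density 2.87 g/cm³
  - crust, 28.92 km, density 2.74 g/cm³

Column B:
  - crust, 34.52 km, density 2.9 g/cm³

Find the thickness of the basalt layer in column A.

3.43 km

Take the compensation level at the base of the deeper column (depth z_c below the surface of column A) and equate Σ ρ_i t_i down to z_c; mantle fills any gap and the z_c terms cancel.
Column A: x×2.87 + 28.92×2.74 + (z_c − 28.92 − x)×3.22
Column B: 1.253×0 + 34.52×2.9 + (z_c − 1.253 − 34.52)×3.22
The z_c×3.22 term appears on both sides and cancels. Collect the known terms of each column as K = Σ(ρt)_known − 3.22 × (depth of known layers): K_A = 79.2408 − 3.22×28.92 = −13.8816; K_B = 100.108 − 3.22×(1.253 + 34.52) = −15.08106.
Balance: K_A − x×(3.22 − 2.87) = K_B, so x = (K_A − K_B)/(3.22 − 2.87) = 1.19946/0.35 = 3.43 km.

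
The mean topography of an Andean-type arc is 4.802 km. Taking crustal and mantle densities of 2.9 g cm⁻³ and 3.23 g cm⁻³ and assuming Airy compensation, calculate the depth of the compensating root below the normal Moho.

Balancing pressure at the compensation depth: the weight of the topography is balanced by the buoyancy of the root, ρ_c h = (ρ_m − ρ_c) r.
r = h · ρ_c / (ρ_m − ρ_c) = 4.802 km × 2.9 / (3.23 − 2.9) = 42.2 km.

42.2 km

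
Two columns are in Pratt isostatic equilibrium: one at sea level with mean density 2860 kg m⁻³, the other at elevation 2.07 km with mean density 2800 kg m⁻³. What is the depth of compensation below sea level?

96.6 km

ρ_ref D = ρ (D + h) → D (ρ_ref − ρ) = ρ h.
D = ρ h/(ρ_ref − ρ) = 2800 × 2.07 km/(2860 − 2800) = 96.6 km.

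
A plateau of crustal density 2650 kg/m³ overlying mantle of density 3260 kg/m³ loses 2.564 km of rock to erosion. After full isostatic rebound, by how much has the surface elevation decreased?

0.48 km

Rebound u = e ρ_c/ρ_m = 2.564 km × 2650/3260 = 2.084 km.
Net surface drop = e − u = 2.564 km − 2.084 km = e (ρ_m − ρ_c)/ρ_m = 0.48 km.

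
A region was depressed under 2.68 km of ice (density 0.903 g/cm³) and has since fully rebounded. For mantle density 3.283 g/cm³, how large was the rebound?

Removing the load lets mantle flow back in; uplift u satisfies ρ_ice t = ρ_m u.
u = t ρ_ice/ρ_m = 2.68 km × 0.903/3.283 = 0.737 km.

0.737 km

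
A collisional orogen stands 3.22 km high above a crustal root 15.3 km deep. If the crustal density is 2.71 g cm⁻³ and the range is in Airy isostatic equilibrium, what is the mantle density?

Airy balance: ρ_c h = (ρ_m − ρ_c) r → ρ_m = ρ_c (1 + h/r).
ρ_m = 2.71 × (1 + 3.22 km/15.3 km) = 3.28 g cm⁻³.

3.28 g cm⁻³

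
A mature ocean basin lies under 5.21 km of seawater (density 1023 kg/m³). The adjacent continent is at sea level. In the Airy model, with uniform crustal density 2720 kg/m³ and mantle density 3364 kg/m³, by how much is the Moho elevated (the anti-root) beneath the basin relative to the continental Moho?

13.7 km

For local isostatic compensation: replacing crust with seawater at the top is compensated by replacing crust with mantle at the base: d (ρ_c − ρ_w) = a (ρ_m − ρ_c).
a = d (ρ_c − ρ_w)/(ρ_m − ρ_c) = 5.21 km × 1697/644 = 13.7 km.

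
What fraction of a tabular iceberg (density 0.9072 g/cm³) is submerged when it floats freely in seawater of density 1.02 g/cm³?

Submerged fraction = ρ_obj/ρ_fluid = 0.9072/1.02 = 0.889.

0.889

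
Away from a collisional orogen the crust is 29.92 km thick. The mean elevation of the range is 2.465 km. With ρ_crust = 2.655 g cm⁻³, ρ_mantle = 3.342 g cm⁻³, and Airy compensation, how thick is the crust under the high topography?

Root depth r = h ρ_c / (ρ_m − ρ_c) = 2.465 km × 2.655 / 0.687 = 9.526 km.
Total thickness = T + h + r = 29.92 km + 2.465 km + 9.526 km = 41.9 km.

41.9 km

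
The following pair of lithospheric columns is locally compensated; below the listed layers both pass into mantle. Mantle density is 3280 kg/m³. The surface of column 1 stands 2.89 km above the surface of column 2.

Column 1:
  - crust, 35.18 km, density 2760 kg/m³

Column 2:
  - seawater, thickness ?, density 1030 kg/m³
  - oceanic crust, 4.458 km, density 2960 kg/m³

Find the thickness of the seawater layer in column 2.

Take the compensation level at the base of the deeper column (depth z_c below the surface of column 1) and equate Σ ρ_i t_i down to z_c; mantle fills any gap and the z_c terms cancel.
Column 1: 35.18×2760 + (z_c − 35.18)×3280
Column 2: 2.89×0 + x×1030 + 4.458×2960 + (z_c − 2.89 − 4.458 − x)×3280
The z_c×3280 term appears on both sides and cancels. Collect the known terms of each column as K = Σ(ρt)_known − 3280 × (depth of known layers): K_1 = 97096.8 − 3280×35.18 = −18293.6; K_2 = 13195.68 − 3280×(2.89 + 4.458) = −10905.76.
Balance: K_1 = K_2 − x×(3280 − 1030), so x = (K_2 − K_1)/(3280 − 1030) = 7387.84/2250 = 3.28 km.

3.28 km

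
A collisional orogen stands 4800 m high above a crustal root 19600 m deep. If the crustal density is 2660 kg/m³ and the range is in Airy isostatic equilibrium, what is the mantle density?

3310 kg/m³

Airy balance: ρ_c h = (ρ_m − ρ_c) r → ρ_m = ρ_c (1 + h/r).
ρ_m = 2660 × (1 + 4800 m/19600 m) = 3310 kg/m³.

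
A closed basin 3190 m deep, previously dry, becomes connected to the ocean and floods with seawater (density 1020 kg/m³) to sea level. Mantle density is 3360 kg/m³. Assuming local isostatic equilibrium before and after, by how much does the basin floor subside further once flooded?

After flooding the water column is d + s deep. Its weight must equal the weight of mantle displaced by the extra subsidence s: (d + s) ρ_w = s ρ_m.
s = d ρ_w / (ρ_m − ρ_w) = 3190 m × 1020/(3360 − 1020) = 1390 m.

1390 m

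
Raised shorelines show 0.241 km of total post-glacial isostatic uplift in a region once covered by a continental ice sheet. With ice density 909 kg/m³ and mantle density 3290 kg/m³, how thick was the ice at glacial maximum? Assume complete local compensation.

0.872 km

u = t ρ_ice/ρ_m → t = u ρ_m/ρ_ice = 0.241 km × 3290/909 = 0.872 km.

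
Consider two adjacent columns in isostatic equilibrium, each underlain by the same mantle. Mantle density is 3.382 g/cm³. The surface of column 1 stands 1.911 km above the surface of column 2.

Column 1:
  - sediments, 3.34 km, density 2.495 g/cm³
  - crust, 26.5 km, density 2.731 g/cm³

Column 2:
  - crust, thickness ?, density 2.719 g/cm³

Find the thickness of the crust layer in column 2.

Take the compensation level at the base of the deeper column (depth z_c below the surface of column 1) and equate Σ ρ_i t_i down to z_c; mantle fills any gap and the z_c terms cancel.
Column 1: 3.34×2.495 + 26.5×2.731 + (z_c − 29.84)×3.382
Column 2: 1.911×0 + x×2.719 + (z_c − 1.911 − 0 − x)×3.382
The z_c×3.382 term appears on both sides and cancels. Collect the known terms of each column as K = Σ(ρt)_known − 3.382 × (depth of known layers): K_1 = 80.7048 − 3.382×29.84 = −20.21408; K_2 = 0 − 3.382×(1.911 + 0) = −6.463002.
Balance: K_1 = K_2 − x×(3.382 − 2.719), so x = (K_2 − K_1)/(3.382 − 2.719) = 13.7511/0.663 = 20.7 km.

20.7 km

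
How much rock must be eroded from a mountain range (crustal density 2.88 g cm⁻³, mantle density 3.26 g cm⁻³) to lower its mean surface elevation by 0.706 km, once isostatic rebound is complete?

Net drop Δ = e − u = e − e ρ_c/ρ_m = e (ρ_m − ρ_c)/ρ_m.
e = Δ ρ_m/(ρ_m − ρ_c) = 0.706 km × 3.26/0.38 = 6.06 km.

6.06 km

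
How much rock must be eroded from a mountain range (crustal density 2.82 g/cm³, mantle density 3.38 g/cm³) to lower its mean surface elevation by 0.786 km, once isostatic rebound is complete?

Net drop Δ = e − u = e − e ρ_c/ρ_m = e (ρ_m − ρ_c)/ρ_m.
e = Δ ρ_m/(ρ_m − ρ_c) = 0.786 km × 3.38/0.56 = 4.74 km.

4.74 km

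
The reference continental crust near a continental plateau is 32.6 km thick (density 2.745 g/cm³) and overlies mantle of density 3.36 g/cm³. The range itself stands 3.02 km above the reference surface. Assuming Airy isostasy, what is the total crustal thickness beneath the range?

49.1 km

Root depth r = h ρ_c / (ρ_m − ρ_c) = 3.02 km × 2.745 / 0.615 = 13.48 km.
Total thickness = T + h + r = 32.6 km + 3.02 km + 13.48 km = 49.1 km.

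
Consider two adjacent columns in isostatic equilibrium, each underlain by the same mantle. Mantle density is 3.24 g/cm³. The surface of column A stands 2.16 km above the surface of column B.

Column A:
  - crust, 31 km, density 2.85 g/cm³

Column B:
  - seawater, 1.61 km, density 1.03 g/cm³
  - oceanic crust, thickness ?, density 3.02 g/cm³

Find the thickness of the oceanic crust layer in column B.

Take the compensation level at the base of the deeper column (depth z_c below the surface of column A) and equate Σ ρ_i t_i down to z_c; mantle fills any gap and the z_c terms cancel.
Column A: 31×2.85 + (z_c − 31)×3.24
Column B: 2.16×0 + 1.61×1.03 + x×3.02 + (z_c − 2.16 − 1.61 − x)×3.24
The z_c×3.24 term appears on both sides and cancels. Collect the known terms of each column as K = Σ(ρt)_known − 3.24 × (depth of known layers): K_A = 88.35 − 3.24×31 = −12.09; K_B = 1.6583 − 3.24×(2.16 + 1.61) = −10.5565.
Balance: K_A = K_B − x×(3.24 − 3.02), so x = (K_B − K_A)/(3.24 − 3.02) = 1.5335/0.22 = 6.97 km.

6.97 km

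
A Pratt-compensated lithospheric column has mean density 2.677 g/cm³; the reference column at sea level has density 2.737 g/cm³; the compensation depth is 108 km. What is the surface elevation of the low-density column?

2.42 km

ρ_ref D = ρ (D + h) → h = D (ρ_ref − ρ)/ρ.
h = 108 km × (2.737 − 2.677)/2.677 = 2.42 km.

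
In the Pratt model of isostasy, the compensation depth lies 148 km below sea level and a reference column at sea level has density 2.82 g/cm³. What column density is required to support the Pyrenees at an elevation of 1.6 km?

Pratt balance: ρ_ref D = ρ (D + h).
ρ = ρ_ref D/(D + h) = 2.82 × 148 km/(148 km + 1.6 km) = 2.79 g/cm³.

2.79 g/cm³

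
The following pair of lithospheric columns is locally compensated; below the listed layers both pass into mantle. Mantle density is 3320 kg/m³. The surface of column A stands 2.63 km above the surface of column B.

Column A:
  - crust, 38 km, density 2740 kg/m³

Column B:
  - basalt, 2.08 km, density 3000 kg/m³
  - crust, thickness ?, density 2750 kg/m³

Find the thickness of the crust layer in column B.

Take the compensation level at the base of the deeper column (depth z_c below the surface of column A) and equate Σ ρ_i t_i down to z_c; mantle fills any gap and the z_c terms cancel.
Column A: 38×2740 + (z_c − 38)×3320
Column B: 2.63×0 + 2.08×3000 + x×2750 + (z_c − 2.63 − 2.08 − x)×3320
The z_c×3320 term appears on both sides and cancels. Collect the known terms of each column as K = Σ(ρt)_known − 3320 × (depth of known layers): K_A = 104120 − 3320×38 = −22040; K_B = 6240 − 3320×(2.63 + 2.08) = −9397.2.
Balance: K_A = K_B − x×(3320 − 2750), so x = (K_B − K_A)/(3320 − 2750) = 12642.8/570 = 22.2 km.

22.2 km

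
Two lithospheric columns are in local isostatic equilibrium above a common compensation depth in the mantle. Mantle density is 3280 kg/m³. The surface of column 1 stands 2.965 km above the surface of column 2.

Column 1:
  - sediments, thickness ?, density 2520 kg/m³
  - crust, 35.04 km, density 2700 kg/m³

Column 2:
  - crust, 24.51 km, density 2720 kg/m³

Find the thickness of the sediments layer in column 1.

4.12 km

Take the compensation level at the base of the deeper column (depth z_c below the surface of column 1) and equate Σ ρ_i t_i down to z_c; mantle fills any gap and the z_c terms cancel.
Column 1: x×2520 + 35.04×2700 + (z_c − 35.04 − x)×3280
Column 2: 2.965×0 + 24.51×2720 + (z_c − 2.965 − 24.51)×3280
The z_c×3280 term appears on both sides and cancels. Collect the known terms of each column as K = Σ(ρt)_known − 3280 × (depth of known layers): K_1 = 94608 − 3280×35.04 = −20323.2; K_2 = 66667.2 − 3280×(2.965 + 24.51) = −23450.8.
Balance: K_1 − x×(3280 − 2520) = K_2, so x = (K_1 − K_2)/(3280 − 2520) = 3127.6/760 = 4.12 km.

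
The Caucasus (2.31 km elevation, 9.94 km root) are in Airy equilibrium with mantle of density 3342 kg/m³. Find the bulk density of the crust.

2710 kg/m³

ρ_c h = (ρ_m − ρ_c) r → ρ_c (h + r) = ρ_m r → ρ_c = ρ_m r / (h + r).
ρ_c = 3342 × 9.94 km / (2.31 km + 9.94 km) = 2710 kg/m³.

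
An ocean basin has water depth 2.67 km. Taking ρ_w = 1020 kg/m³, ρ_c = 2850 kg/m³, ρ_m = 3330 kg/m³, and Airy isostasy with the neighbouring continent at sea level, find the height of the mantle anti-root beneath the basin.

In Airy isostatic equilibrium: replacing crust with seawater at the top is compensated by replacing crust with mantle at the base: d (ρ_c − ρ_w) = a (ρ_m − ρ_c).
a = d (ρ_c − ρ_w)/(ρ_m − ρ_c) = 2.67 km × 1830/480 = 10.2 km.

10.2 km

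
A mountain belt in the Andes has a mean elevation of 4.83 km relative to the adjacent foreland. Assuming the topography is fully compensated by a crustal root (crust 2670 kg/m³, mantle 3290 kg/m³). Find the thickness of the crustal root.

20.8 km

Isostatic balance requires: the weight of the topography is balanced by the buoyancy of the root, ρ_c h = (ρ_m − ρ_c) r.
r = h · ρ_c / (ρ_m − ρ_c) = 4.83 km × 2670 / (3290 − 2670) = 20.8 km.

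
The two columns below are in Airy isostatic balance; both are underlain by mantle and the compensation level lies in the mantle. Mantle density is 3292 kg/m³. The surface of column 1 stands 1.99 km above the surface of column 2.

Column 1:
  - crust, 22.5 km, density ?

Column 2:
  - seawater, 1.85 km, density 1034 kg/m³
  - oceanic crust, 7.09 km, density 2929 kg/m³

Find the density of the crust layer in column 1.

Take the compensation level at the base of the deeper column (depth z_c below the surface of column 1) and equate Σ ρ_i t_i down to z_c; mantle fills any gap and the z_c terms cancel.
Column 1: 22.5×ρ + (z_c − 22.5)×3292
Column 2: 1.99×0 + 1.85×1034 + 7.09×2929 + (z_c − 1.99 − 8.94)×3292
The z_c×3292 term appears on both sides and cancels. Collect the known terms of each column as K = Σ(ρt)_known − 3292 × (depth of known layers): K_1 = 0 − 3292×22.5 = −74070; K_2 = 22679.51 − 3292×(1.99 + 8.94) = −13302.05.
Balance: K_1 + 22.5×ρ = K_2, so ρ = (K_2 − K_1)/22.5 = 60768/22.5 = 2700 kg/m³.

2700 kg/m³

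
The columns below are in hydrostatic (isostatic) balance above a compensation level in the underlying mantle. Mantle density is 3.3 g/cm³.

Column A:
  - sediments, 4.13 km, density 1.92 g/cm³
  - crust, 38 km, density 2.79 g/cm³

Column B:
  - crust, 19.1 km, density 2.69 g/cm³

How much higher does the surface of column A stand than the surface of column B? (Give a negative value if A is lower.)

For any compensation level in the mantle, the mantle terms cancel and isostasy reduces to e = (Σt_A − Σt_B) − (Σ(ρt)_A − Σ(ρt)_B) / ρ_m.
Σt_A = 42.13 km; Σt_B = 19.1 km; Σ(ρt)_A = 113.9496; Σ(ρt)_B = 51.379 (in km·g/cm³).
e = (42.13 − 19.1) − (113.9496 − 51.379) / 3.3 = 4.07 km.

4.07 km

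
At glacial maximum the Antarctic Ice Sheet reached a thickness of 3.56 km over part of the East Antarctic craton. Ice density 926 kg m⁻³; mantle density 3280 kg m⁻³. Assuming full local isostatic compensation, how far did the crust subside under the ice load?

1.01 km

For local isostatic compensation: the ice load ρ_ice t is balanced by mantle displaced below, ρ_m s.
s = t ρ_ice / ρ_m = 3.56 km × 926/3280 = 1.01 km.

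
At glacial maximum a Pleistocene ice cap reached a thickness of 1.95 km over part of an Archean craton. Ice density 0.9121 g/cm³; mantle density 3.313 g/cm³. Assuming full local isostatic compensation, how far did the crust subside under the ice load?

0.537 km

Equating mass per unit area of the two columns: the ice load ρ_ice t is balanced by mantle displaced below, ρ_m s.
s = t ρ_ice / ρ_m = 1.95 km × 0.9121/3.313 = 0.537 km.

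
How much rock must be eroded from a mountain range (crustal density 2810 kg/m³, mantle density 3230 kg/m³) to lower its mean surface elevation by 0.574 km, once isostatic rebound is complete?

Net drop Δ = e − u = e − e ρ_c/ρ_m = e (ρ_m − ρ_c)/ρ_m.
e = Δ ρ_m/(ρ_m − ρ_c) = 0.574 km × 3230/420 = 4.41 km.

4.41 km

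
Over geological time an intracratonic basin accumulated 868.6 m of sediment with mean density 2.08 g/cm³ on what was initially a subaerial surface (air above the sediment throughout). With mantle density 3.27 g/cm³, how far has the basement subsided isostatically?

553 m

Subaerial load: s = t ρ_sed / ρ_m = 868.6 m × 2.08/3.27 = 553 m.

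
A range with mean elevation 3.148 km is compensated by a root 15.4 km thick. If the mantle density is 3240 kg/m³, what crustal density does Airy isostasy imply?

ρ_c h = (ρ_m − ρ_c) r → ρ_c (h + r) = ρ_m r → ρ_c = ρ_m r / (h + r).
ρ_c = 3240 × 15.4 km / (3.148 km + 15.4 km) = 2690 kg/m³.

2690 kg/m³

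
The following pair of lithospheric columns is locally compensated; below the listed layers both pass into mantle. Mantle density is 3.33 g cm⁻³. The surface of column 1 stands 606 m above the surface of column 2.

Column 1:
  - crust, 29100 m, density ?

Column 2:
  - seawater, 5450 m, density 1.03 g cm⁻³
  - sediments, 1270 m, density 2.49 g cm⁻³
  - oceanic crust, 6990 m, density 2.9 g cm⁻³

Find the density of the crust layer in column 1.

Take the compensation level at the base of the deeper column (depth z_c below the surface of column 1) and equate Σ ρ_i t_i down to z_c; mantle fills any gap and the z_c terms cancel.
Column 1: 29100×ρ + (z_c − 29100)×3.33
Column 2: 606×0 + 5450×1.03 + 1270×2.49 + 6990×2.9 + (z_c − 606 − 13710)×3.33
The z_c×3.33 term appears on both sides and cancels. Collect the known terms of each column as K = Σ(ρt)_known − 3.33 × (depth of known layers): K_1 = 0 − 3.33×29100 = −96903; K_2 = 29046.8 − 3.33×(606 + 13710) = −18625.48.
Balance: K_1 + 29100×ρ = K_2, so ρ = (K_2 − K_1)/29100 = 78277.5/29100 = 2.69 g cm⁻³.

2.69 g cm⁻³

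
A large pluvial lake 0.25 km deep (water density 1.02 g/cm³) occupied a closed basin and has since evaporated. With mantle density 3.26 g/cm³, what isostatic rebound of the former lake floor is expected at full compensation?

u = d ρ_w/ρ_m = 0.25 km × 1.02/3.26 = 0.0782 km.

0.0782 km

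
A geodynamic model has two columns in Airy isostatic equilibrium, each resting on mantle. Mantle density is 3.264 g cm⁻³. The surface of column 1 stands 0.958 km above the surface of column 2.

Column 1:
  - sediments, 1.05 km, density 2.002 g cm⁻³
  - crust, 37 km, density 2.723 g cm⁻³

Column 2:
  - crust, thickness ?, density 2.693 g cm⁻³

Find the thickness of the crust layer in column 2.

31.9 km

Take the compensation level at the base of the deeper column (depth z_c below the surface of column 1) and equate Σ ρ_i t_i down to z_c; mantle fills any gap and the z_c terms cancel.
Column 1: 1.05×2.002 + 37×2.723 + (z_c − 38.05)×3.264
Column 2: 0.958×0 + x×2.693 + (z_c − 0.958 − 0 − x)×3.264
The z_c×3.264 term appears on both sides and cancels. Collect the known terms of each column as K = Σ(ρt)_known − 3.264 × (depth of known layers): K_1 = 102.8531 − 3.264×38.05 = −21.3421; K_2 = 0 − 3.264×(0.958 + 0) = −3.126912.
Balance: K_1 = K_2 − x×(3.264 − 2.693), so x = (K_2 − K_1)/(3.264 − 2.693) = 18.2152/0.571 = 31.9 km.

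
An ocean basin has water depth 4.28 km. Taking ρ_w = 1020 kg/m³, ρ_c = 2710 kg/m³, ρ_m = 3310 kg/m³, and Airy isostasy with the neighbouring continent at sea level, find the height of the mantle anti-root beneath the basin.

By Archimedes' principle applied to the lithosphere: replacing crust with seawater at the top is compensated by replacing crust with mantle at the base: d (ρ_c − ρ_w) = a (ρ_m − ρ_c).
a = d (ρ_c − ρ_w)/(ρ_m − ρ_c) = 4.28 km × 1690/600 = 12.1 km.

12.1 km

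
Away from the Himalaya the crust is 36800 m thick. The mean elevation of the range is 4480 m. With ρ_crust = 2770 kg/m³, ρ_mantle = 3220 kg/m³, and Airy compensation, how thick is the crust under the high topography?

68900 m

Root depth r = h ρ_c / (ρ_m − ρ_c) = 4480 m × 2770 / 450 = 27580 m.
Total thickness = T + h + r = 36800 m + 4480 m + 27580 m = 68900 m.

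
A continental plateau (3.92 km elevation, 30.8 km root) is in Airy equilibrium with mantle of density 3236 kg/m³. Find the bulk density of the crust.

2870 kg/m³

ρ_c h = (ρ_m − ρ_c) r → ρ_c (h + r) = ρ_m r → ρ_c = ρ_m r / (h + r).
ρ_c = 3236 × 30.8 km / (3.92 km + 30.8 km) = 2870 kg/m³.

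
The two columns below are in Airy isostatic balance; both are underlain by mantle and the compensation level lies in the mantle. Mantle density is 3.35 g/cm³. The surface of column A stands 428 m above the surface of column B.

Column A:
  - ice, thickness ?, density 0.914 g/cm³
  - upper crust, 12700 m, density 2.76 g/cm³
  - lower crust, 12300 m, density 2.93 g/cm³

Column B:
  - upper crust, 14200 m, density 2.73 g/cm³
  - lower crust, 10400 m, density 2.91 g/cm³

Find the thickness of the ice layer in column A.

885 m

Take the compensation level at the base of the deeper column (depth z_c below the surface of column A) and equate Σ ρ_i t_i down to z_c; mantle fills any gap and the z_c terms cancel.
Column A: x×0.914 + 12700×2.76 + 12300×2.93 + (z_c − 25000 − x)×3.35
Column B: 428×0 + 14200×2.73 + 10400×2.91 + (z_c − 428 − 24600)×3.35
The z_c×3.35 term appears on both sides and cancels. Collect the known terms of each column as K = Σ(ρt)_known − 3.35 × (depth of known layers): K_A = 71091 − 3.35×25000 = −12659; K_B = 69030 − 3.35×(428 + 24600) = −14813.8.
Balance: K_A − x×(3.35 − 0.914) = K_B, so x = (K_A − K_B)/(3.35 − 0.914) = 2154.8/2.436 = 885 m.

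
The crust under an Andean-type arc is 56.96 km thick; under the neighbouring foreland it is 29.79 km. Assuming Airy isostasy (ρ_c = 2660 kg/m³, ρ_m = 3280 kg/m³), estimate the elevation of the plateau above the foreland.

Excess crust Δ = 56.96 km − 29.79 km = 27.17 km, split between elevation h and root r with h + r = Δ.
Airy balance ρ_c h = (ρ_m − ρ_c) r gives r = h ρ_c/(ρ_m − ρ_c), so h (1 + ρ_c/(ρ_m − ρ_c)) = Δ, i.e. h = Δ (ρ_m − ρ_c)/ρ_m.
h = 27.17 km × 620/3280 = 5.14 km.

5.14 km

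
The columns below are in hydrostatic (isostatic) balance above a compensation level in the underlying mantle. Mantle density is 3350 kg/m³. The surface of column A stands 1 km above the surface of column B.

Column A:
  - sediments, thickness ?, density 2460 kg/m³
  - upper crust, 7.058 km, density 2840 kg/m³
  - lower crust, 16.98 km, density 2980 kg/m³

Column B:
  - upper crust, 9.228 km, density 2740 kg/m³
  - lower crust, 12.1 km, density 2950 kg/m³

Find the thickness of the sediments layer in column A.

4.42 km

Take the compensation level at the base of the deeper column (depth z_c below the surface of column A) and equate Σ ρ_i t_i down to z_c; mantle fills any gap and the z_c terms cancel.
Column A: x×2460 + 7.058×2840 + 16.98×2980 + (z_c − 24.038 − x)×3350
Column B: 1×0 + 9.228×2740 + 12.1×2950 + (z_c − 1 − 21.328)×3350
The z_c×3350 term appears on both sides and cancels. Collect the known terms of each column as K = Σ(ρt)_known − 3350 × (depth of known layers): K_A = 70645.12 − 3350×24.038 = −9882.18; K_B = 60979.72 − 3350×(1 + 21.328) = −13819.08.
Balance: K_A − x×(3350 − 2460) = K_B, so x = (K_A − K_B)/(3350 − 2460) = 3936.9/890 = 4.42 km.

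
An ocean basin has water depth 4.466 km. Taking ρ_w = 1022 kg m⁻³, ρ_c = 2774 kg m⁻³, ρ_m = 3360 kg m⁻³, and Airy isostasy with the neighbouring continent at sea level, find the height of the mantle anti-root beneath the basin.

By Archimedes' principle applied to the lithosphere: replacing crust with seawater at the top is compensated by replacing crust with mantle at the base: d (ρ_c − ρ_w) = a (ρ_m − ρ_c).
a = d (ρ_c − ρ_w)/(ρ_m − ρ_c) = 4.466 km × 1752/586 = 13.4 km.

13.4 km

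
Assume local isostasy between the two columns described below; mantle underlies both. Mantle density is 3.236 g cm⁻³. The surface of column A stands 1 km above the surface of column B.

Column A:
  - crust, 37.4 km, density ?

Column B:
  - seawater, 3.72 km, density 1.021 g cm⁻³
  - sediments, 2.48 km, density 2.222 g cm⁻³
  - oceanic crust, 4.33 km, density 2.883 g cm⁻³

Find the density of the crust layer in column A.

2.82 g cm⁻³

Take the compensation level at the base of the deeper column (depth z_c below the surface of column A) and equate Σ ρ_i t_i down to z_c; mantle fills any gap and the z_c terms cancel.
Column A: 37.4×ρ + (z_c − 37.4)×3.236
Column B: 1×0 + 3.72×1.021 + 2.48×2.222 + 4.33×2.883 + (z_c − 1 − 10.53)×3.236
The z_c×3.236 term appears on both sides and cancels. Collect the known terms of each column as K = Σ(ρt)_known − 3.236 × (depth of known layers): K_A = 0 − 3.236×37.4 = −121.0264; K_B = 21.79207 − 3.236×(1 + 10.53) = −15.51901.
Balance: K_A + 37.4×ρ = K_B, so ρ = (K_B − K_A)/37.4 = 105.507/37.4 = 2.82 g cm⁻³.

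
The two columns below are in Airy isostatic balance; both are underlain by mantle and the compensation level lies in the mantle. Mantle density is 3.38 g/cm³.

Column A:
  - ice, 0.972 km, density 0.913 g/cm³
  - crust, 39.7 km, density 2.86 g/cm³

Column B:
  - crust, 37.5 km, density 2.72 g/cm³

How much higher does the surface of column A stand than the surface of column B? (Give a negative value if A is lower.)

For any compensation level in the mantle, the mantle terms cancel and isostasy reduces to e = (Σt_A − Σt_B) − (Σ(ρt)_A − Σ(ρt)_B) / ρ_m.
Σt_A = 40.672 km; Σt_B = 37.5 km; Σ(ρt)_A = 114.429436; Σ(ρt)_B = 102 (in km·g/cm³).
e = (40.672 − 37.5) − (114.429436 − 102) / 3.38 = −0.505 km.

−0.505 km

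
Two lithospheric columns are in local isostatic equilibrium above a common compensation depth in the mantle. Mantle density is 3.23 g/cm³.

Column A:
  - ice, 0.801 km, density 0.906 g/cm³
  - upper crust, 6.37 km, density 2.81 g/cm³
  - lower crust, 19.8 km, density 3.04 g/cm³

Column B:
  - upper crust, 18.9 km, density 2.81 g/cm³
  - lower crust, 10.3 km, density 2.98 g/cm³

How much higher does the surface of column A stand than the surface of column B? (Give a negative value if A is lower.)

For any compensation level in the mantle, the mantle terms cancel and isostasy reduces to e = (Σt_A − Σt_B) − (Σ(ρt)_A − Σ(ρt)_B) / ρ_m.
Σt_A = 26.971 km; Σt_B = 29.2 km; Σ(ρt)_A = 78.817406; Σ(ρt)_B = 83.803 (in km·g/cm³).
e = (26.971 − 29.2) − (78.817406 − 83.803) / 3.23 = −0.685 km.

−0.685 km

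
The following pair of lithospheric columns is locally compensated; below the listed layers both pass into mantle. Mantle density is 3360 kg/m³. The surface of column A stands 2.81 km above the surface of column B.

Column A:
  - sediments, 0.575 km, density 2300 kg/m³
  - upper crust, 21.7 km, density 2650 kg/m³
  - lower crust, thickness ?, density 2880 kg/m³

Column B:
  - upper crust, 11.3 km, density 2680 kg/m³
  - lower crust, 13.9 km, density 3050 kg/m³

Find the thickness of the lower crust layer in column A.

Take the compensation level at the base of the deeper column (depth z_c below the surface of column A) and equate Σ ρ_i t_i down to z_c; mantle fills any gap and the z_c terms cancel.
Column A: 0.575×2300 + 21.7×2650 + x×2880 + (z_c − 22.275 − x)×3360
Column B: 2.81×0 + 11.3×2680 + 13.9×3050 + (z_c − 2.81 − 25.2)×3360
The z_c×3360 term appears on both sides and cancels. Collect the known terms of each column as K = Σ(ρt)_known − 3360 × (depth of known layers): K_A = 58827.5 − 3360×22.275 = −16016.5; K_B = 72679 − 3360×(2.81 + 25.2) = −21434.6.
Balance: K_A − x×(3360 − 2880) = K_B, so x = (K_A − K_B)/(3360 − 2880) = 5418.1/480 = 11.3 km.

11.3 km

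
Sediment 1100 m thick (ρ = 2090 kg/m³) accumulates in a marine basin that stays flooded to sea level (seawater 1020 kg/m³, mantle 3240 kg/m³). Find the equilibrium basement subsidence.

530 m

Submarine loading: the sediment displaces seawater, and the subsidence is in turn flooded, so s (ρ_m − ρ_w) = t (ρ_sed − ρ_w).
s = 1100 m × (2090 − 1020) / (3240 − 1020) = 530 m.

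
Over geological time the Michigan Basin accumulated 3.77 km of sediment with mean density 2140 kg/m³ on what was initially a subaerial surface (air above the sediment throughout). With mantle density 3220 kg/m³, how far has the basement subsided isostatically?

2.51 km

Subaerial load: s = t ρ_sed / ρ_m = 3.77 km × 2140/3220 = 2.51 km.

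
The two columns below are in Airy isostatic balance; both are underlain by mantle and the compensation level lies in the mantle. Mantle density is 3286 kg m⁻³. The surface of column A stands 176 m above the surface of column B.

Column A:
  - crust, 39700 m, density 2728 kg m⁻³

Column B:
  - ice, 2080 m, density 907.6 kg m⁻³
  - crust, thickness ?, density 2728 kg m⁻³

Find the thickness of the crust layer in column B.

Take the compensation level at the base of the deeper column (depth z_c below the surface of column A) and equate Σ ρ_i t_i down to z_c; mantle fills any gap and the z_c terms cancel.
Column A: 39700×2728 + (z_c − 39700)×3286
Column B: 176×0 + 2080×907.6 + x×2728 + (z_c − 176 − 2080 − x)×3286
The z_c×3286 term appears on both sides and cancels. Collect the known terms of each column as K = Σ(ρt)_known − 3286 × (depth of known layers): K_A = 108301600 − 3286×39700 = −22152600; K_B = 1887808 − 3286×(176 + 2080) = −5525408.
Balance: K_A = K_B − x×(3286 − 2728), so x = (K_B − K_A)/(3286 − 2728) = 16627200/558 = 29800 m.

29800 m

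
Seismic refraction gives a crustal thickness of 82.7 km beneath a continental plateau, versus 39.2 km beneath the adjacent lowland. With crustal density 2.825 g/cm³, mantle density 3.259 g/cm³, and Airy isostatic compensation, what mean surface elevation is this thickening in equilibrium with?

5.79 km

Excess crust Δ = 82.7 km − 39.2 km = 43.5 km, split between elevation h and root r with h + r = Δ.
Airy balance ρ_c h = (ρ_m − ρ_c) r gives r = h ρ_c/(ρ_m − ρ_c), so h (1 + ρ_c/(ρ_m − ρ_c)) = Δ, i.e. h = Δ (ρ_m − ρ_c)/ρ_m.
h = 43.5 km × 0.434/3.259 = 5.79 km.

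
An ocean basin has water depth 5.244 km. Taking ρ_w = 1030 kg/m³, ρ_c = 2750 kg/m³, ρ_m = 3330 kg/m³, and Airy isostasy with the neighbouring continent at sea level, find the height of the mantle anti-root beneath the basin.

Balancing pressure at the compensation depth: replacing crust with seawater at the top is compensated by replacing crust with mantle at the base: d (ρ_c − ρ_w) = a (ρ_m − ρ_c).
a = d (ρ_c − ρ_w)/(ρ_m − ρ_c) = 5.244 km × 1720/580 = 15.6 km.

15.6 km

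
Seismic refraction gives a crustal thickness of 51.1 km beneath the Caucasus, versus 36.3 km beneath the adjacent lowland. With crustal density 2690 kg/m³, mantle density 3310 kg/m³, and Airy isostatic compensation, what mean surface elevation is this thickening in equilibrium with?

Excess crust Δ = 51.1 km − 36.3 km = 14.8 km, split between elevation h and root r with h + r = Δ.
Airy balance ρ_c h = (ρ_m − ρ_c) r gives r = h ρ_c/(ρ_m − ρ_c), so h (1 + ρ_c/(ρ_m − ρ_c)) = Δ, i.e. h = Δ (ρ_m − ρ_c)/ρ_m.
h = 14.8 km × 620/3310 = 2.77 km.

2.77 km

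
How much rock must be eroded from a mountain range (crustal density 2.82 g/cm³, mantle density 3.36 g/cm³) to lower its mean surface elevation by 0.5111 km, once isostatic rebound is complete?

3.18 km

Net drop Δ = e − u = e − e ρ_c/ρ_m = e (ρ_m − ρ_c)/ρ_m.
e = Δ ρ_m/(ρ_m − ρ_c) = 0.5111 km × 3.36/0.54 = 3.18 km.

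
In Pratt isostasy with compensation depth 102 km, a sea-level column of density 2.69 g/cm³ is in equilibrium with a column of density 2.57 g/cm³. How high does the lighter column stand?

ρ_ref D = ρ (D + h) → h = D (ρ_ref − ρ)/ρ.
h = 102 km × (2.69 − 2.57)/2.57 = 4.76 km.

4.76 km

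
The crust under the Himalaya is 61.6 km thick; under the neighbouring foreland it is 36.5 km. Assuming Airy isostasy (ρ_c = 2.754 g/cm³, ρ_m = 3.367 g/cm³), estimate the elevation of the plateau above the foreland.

Excess crust Δ = 61.6 km − 36.5 km = 25.1 km, split between elevation h and root r with h + r = Δ.
Airy balance ρ_c h = (ρ_m − ρ_c) r gives r = h ρ_c/(ρ_m − ρ_c), so h (1 + ρ_c/(ρ_m − ρ_c)) = Δ, i.e. h = Δ (ρ_m − ρ_c)/ρ_m.
h = 25.1 km × 0.613/3.367 = 4.57 km.

4.57 km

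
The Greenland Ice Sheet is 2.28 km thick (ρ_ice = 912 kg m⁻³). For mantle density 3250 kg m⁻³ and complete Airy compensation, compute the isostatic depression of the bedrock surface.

Balancing pressure at the compensation depth: the ice load ρ_ice t is balanced by mantle displaced below, ρ_m s.
s = t ρ_ice / ρ_m = 2.28 km × 912/3250 = 0.64 km.

0.64 km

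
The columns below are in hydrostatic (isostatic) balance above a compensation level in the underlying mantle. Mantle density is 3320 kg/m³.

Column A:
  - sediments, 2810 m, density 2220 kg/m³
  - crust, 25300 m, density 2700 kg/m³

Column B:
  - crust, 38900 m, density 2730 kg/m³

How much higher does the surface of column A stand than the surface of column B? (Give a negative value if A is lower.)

For any compensation level in the mantle, the mantle terms cancel and isostasy reduces to e = (Σt_A − Σt_B) − (Σ(ρt)_A − Σ(ρt)_B) / ρ_m.
Σt_A = 28110 m; Σt_B = 38900 m; Σ(ρt)_A = 74548200; Σ(ρt)_B = 106197000 (in m·kg/m³).
e = (28110 − 38900) − (74548200 − 106197000) / 3320 = −1260 m.

−1260 m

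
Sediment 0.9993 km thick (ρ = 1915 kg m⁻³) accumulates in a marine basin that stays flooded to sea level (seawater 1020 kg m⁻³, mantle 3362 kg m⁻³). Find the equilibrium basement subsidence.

Submarine loading: the sediment displaces seawater, and the subsidence is in turn flooded, so s (ρ_m − ρ_w) = t (ρ_sed − ρ_w).
s = 0.9993 km × (1915 − 1020) / (3362 − 1020) = 0.382 km.

0.382 km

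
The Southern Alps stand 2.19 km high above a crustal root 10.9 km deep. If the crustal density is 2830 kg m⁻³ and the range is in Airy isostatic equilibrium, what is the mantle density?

Airy balance: ρ_c h = (ρ_m − ρ_c) r → ρ_m = ρ_c (1 + h/r).
ρ_m = 2830 × (1 + 2.19 km/10.9 km) = 3400 kg m⁻³.

3400 kg m⁻³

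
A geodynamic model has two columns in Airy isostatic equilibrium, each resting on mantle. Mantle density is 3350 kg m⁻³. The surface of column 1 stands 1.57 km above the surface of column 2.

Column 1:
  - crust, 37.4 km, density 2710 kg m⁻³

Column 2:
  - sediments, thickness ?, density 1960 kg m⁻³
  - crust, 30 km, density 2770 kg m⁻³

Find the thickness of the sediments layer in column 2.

0.918 km

Take the compensation level at the base of the deeper column (depth z_c below the surface of column 1) and equate Σ ρ_i t_i down to z_c; mantle fills any gap and the z_c terms cancel.
Column 1: 37.4×2710 + (z_c − 37.4)×3350
Column 2: 1.57×0 + x×1960 + 30×2770 + (z_c − 1.57 − 30 − x)×3350
The z_c×3350 term appears on both sides and cancels. Collect the known terms of each column as K = Σ(ρt)_known − 3350 × (depth of known layers): K_1 = 101354 − 3350×37.4 = −23936; K_2 = 83100 − 3350×(1.57 + 30) = −22659.5.
Balance: K_1 = K_2 − x×(3350 − 1960), so x = (K_2 − K_1)/(3350 − 1960) = 1276.5/1390 = 0.918 km.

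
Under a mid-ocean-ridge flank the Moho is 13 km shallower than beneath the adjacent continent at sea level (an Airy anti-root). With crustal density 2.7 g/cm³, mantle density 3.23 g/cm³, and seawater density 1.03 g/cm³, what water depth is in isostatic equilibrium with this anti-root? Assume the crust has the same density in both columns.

4.13 km

Replacing a thickness d of crust by seawater at the top must be balanced by replacing crust with mantle at the base: d (ρ_c − ρ_w) = a (ρ_m − ρ_c).
d = a (ρ_m − ρ_c)/(ρ_c − ρ_w) = 13 km × 0.53/1.67 = 4.13 km.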